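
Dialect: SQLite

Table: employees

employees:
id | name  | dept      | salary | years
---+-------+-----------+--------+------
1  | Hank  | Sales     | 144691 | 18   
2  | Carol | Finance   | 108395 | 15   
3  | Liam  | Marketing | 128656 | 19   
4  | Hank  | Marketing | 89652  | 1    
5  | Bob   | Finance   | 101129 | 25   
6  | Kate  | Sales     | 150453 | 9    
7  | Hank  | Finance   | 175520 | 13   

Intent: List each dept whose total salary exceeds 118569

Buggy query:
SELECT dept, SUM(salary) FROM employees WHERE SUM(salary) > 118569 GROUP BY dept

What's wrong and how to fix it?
Bug: SUM(salary) is an aggregate, but WHERE filters rows before aggregation

Fix: Move the aggregate condition to a HAVING clause

Corrected query:
SELECT dept, SUM(salary) FROM employees GROUP BY dept HAVING SUM(salary) > 118569

Result:
dept      | SUM(salary)
----------+------------
Finance   | 385044     
Marketing | 218308     
Sales     | 295144     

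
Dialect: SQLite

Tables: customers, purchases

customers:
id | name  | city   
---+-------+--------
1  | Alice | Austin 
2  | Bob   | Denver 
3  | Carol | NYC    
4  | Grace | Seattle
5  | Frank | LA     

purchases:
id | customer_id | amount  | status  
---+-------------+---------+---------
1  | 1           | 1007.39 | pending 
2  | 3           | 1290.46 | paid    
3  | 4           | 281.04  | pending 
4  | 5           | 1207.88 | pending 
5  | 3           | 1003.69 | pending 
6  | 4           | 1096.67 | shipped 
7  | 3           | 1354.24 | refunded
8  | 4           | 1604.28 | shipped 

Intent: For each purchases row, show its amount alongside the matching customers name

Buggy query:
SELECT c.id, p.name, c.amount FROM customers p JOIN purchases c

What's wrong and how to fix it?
Bug: Missing join condition: each purchases row is matched to all customers rows instead of just its own

Fix: Specify the join condition linking the foreign key to the parent id

Corrected query:
SELECT c.id, p.name, c.amount FROM customers p JOIN purchases c ON c.customer_id = p.id

Result:
id | name  | amount 
---+-------+--------
1  | Alice | 1007.39
2  | Carol | 1290.46
3  | Grace | 281.04 
4  | Frank | 1207.88
5  | Carol | 1003.69
6  | Grace | 1096.67
7  | Carol | 1354.24
8  | Grace | 1604.28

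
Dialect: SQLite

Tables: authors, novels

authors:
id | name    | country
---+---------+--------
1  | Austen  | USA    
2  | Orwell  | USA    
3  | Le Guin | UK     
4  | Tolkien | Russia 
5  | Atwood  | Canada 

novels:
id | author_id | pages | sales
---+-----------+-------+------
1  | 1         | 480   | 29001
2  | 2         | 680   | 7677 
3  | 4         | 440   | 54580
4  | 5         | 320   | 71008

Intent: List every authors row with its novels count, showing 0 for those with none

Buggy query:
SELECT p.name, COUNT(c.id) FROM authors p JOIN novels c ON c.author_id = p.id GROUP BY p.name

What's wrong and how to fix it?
Bug: An inner join excludes parents with zero children

Fix: Switch to LEFT JOIN to retain unmatched parent rows

Corrected query:
SELECT p.name, COUNT(c.id) FROM authors p LEFT JOIN novels c ON c.author_id = p.id GROUP BY p.name

Result:
name    | COUNT(c.id)
--------+------------
Atwood  | 1          
Austen  | 1          
Le Guin | 0          
Orwell  | 1          
Tolkien | 1          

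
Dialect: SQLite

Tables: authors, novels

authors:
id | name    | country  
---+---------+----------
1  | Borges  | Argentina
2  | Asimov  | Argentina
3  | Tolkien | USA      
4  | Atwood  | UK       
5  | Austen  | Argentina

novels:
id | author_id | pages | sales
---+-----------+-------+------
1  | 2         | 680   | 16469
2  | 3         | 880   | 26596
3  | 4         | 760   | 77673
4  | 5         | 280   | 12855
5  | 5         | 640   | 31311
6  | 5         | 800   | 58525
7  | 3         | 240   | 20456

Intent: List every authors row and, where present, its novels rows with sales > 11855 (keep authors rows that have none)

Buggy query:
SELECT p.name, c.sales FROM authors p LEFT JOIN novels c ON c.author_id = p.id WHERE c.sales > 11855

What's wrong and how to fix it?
Bug: Filtering c.sales in WHERE discards the NULL rows produced by LEFT JOIN, turning it into an inner join

Fix: Move the right-table condition into the ON clause so unmatched parents are kept

Corrected query:
SELECT p.name, c.sales FROM authors p LEFT JOIN novels c ON c.author_id = p.id AND c.sales > 11855

Result:
name    | sales
--------+------
Borges  | NULL 
Asimov  | 16469
Tolkien | 20456
Tolkien | 26596
Atwood  | 77673
Austen  | 12855
Austen  | 31311
Austen  | 58525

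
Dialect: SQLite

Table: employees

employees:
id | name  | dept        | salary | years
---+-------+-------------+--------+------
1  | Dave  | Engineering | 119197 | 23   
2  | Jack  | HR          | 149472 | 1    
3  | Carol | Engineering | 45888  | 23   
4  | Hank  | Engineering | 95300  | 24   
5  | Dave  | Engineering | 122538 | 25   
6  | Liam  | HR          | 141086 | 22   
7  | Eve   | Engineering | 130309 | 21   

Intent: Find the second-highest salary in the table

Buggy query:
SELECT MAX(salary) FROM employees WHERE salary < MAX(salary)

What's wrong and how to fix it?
Bug: The inner MAX is an aggregate inside WHERE, which is not allowed

Fix: Compute the overall MAX in a subquery, then take MAX of rows below it

Corrected query:
SELECT MAX(salary) FROM employees WHERE salary < (SELECT MAX(salary) FROM employees)

Result:
MAX(salary)
-----------
141086     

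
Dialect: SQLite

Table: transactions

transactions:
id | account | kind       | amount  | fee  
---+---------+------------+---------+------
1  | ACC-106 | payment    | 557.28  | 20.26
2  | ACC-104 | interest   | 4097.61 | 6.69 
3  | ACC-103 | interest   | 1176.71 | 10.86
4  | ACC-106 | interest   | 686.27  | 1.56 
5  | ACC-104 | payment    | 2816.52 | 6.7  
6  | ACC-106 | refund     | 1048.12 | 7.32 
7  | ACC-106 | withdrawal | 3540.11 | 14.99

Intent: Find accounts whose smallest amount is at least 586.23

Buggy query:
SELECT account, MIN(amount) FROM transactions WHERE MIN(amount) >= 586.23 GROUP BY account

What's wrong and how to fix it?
Bug: Aggregates like MIN are computed per group after WHERE runs

Fix: Replace WHERE with HAVING after the GROUP BY

Corrected query:
SELECT account, MIN(amount) FROM transactions GROUP BY account HAVING MIN(amount) >= 586.23

Result:
account | MIN(amount)
--------+------------
ACC-103 | 1176.71    
ACC-104 | 2816.52    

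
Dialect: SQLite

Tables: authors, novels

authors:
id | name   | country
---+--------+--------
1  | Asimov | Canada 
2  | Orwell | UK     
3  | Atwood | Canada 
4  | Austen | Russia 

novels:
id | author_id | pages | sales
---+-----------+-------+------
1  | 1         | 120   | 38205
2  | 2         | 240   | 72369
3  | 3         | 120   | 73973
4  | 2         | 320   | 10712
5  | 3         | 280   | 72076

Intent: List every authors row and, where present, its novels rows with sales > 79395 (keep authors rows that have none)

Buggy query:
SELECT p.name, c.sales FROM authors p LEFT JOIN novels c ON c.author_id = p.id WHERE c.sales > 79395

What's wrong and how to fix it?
Bug: Filtering c.sales in WHERE discards the NULL rows produced by LEFT JOIN, turning it into an inner join

Fix: Move the right-table condition into the ON clause so unmatched parents are kept

Corrected query:
SELECT p.name, c.sales FROM authors p LEFT JOIN novels c ON c.author_id = p.id AND c.sales > 79395

Result:
name   | sales
-------+------
Asimov | NULL 
Orwell | NULL 
Atwood | NULL 
Austen | NULL 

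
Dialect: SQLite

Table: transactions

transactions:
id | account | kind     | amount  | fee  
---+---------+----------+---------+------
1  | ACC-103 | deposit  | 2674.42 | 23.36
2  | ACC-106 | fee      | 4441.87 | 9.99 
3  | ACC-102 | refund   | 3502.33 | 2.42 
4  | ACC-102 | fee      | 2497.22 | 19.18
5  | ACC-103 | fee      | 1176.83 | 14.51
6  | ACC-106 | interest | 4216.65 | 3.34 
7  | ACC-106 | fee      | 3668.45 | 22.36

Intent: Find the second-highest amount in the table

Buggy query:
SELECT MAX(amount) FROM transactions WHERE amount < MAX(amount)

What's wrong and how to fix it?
Bug: MAX(amount) on the right of the comparison is an aggregate-in-WHERE error

Fix: Put the inner MAX in a scalar subquery

Corrected query:
SELECT MAX(amount) FROM transactions WHERE amount < (SELECT MAX(amount) FROM transactions)

Result:
MAX(amount)
-----------
4216.65    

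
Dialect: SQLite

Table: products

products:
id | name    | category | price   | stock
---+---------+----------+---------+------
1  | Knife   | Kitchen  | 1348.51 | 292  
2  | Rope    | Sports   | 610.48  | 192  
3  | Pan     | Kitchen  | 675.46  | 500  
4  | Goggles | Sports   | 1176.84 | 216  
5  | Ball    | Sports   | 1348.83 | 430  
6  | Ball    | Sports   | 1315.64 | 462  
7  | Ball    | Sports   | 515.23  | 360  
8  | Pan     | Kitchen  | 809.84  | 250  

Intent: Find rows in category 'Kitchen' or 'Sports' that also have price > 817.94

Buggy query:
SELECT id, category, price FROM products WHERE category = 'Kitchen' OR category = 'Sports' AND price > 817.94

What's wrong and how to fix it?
Bug: Without parentheses, AND is evaluated before OR, so the price filter only applies to the 'Sports' branch

Fix: Add parentheses around the OR so the AND applies to both alternatives

Corrected query:
SELECT id, category, price FROM products WHERE (category = 'Kitchen' OR category = 'Sports') AND price > 817.94

Result:
id | category | price  
---+----------+--------
1  | Kitchen  | 1348.51
4  | Sports   | 1176.84
5  | Sports   | 1348.83
6  | Sports   | 1315.64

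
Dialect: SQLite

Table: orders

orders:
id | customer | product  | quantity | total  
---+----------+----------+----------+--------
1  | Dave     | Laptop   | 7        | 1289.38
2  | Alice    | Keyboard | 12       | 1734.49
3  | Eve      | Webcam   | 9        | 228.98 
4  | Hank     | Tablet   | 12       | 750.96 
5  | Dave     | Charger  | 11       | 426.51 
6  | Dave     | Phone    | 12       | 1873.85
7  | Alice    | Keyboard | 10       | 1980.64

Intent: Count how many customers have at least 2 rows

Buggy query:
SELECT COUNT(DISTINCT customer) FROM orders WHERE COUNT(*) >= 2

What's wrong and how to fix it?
Bug: COUNT(*) cannot appear in WHERE; the per-group count doesn't exist yet

Fix: Group first with HAVING COUNT(*) >= 2, then COUNT the resulting groups

Corrected query:
SELECT COUNT(*) FROM (SELECT customer FROM orders GROUP BY customer HAVING COUNT(*) >= 2)

Result:
COUNT(*)
--------
2       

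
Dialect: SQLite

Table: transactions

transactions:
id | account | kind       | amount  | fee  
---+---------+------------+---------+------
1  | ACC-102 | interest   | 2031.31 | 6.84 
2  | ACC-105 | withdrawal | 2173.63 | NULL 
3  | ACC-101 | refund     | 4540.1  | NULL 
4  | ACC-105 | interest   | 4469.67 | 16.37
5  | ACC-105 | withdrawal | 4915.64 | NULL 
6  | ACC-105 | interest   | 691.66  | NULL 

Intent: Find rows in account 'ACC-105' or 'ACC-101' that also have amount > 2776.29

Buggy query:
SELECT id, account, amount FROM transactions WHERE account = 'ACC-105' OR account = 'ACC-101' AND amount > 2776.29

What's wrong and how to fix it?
Bug: AND binds tighter than OR, so this parses as account = 'ACC-105' OR (account = 'ACC-101' AND amount > 2776.29)

Fix: Add parentheses around the OR so the AND applies to both alternatives

Corrected query:
SELECT id, account, amount FROM transactions WHERE (account = 'ACC-105' OR account = 'ACC-101') AND amount > 2776.29

Result:
id | account | amount 
---+---------+--------
3  | ACC-101 | 4540.1 
4  | ACC-105 | 4469.67
5  | ACC-105 | 4915.64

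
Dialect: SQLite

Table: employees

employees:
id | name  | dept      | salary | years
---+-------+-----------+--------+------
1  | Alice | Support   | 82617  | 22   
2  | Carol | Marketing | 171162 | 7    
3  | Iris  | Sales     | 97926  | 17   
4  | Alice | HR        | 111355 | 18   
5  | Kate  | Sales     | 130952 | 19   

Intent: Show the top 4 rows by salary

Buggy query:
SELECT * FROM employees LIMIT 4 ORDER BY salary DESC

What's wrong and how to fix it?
Bug: ORDER BY cannot follow LIMIT; LIMIT is the final clause

Fix: Sort with ORDER BY, then apply LIMIT

Corrected query:
SELECT * FROM employees ORDER BY salary DESC LIMIT 4

Result:
id | name  | dept      | salary | years
---+-------+-----------+--------+------
2  | Carol | Marketing | 171162 | 7    
5  | Kate  | Sales     | 130952 | 19   
4  | Alice | HR        | 111355 | 18   
3  | Iris  | Sales     | 97926  | 17   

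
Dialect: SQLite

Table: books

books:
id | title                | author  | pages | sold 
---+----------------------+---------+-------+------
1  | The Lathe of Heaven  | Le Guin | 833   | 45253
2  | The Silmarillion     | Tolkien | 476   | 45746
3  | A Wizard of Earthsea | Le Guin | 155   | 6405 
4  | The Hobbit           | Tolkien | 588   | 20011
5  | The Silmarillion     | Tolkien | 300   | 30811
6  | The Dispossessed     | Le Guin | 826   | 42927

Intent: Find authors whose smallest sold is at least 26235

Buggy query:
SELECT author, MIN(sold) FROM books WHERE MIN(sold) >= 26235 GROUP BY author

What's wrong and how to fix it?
Bug: Aggregates like MIN are computed per group after WHERE runs

Fix: Use HAVING for the per-group MIN condition

Corrected query:
SELECT author, MIN(sold) FROM books GROUP BY author HAVING MIN(sold) >= 26235

Result:
(no rows)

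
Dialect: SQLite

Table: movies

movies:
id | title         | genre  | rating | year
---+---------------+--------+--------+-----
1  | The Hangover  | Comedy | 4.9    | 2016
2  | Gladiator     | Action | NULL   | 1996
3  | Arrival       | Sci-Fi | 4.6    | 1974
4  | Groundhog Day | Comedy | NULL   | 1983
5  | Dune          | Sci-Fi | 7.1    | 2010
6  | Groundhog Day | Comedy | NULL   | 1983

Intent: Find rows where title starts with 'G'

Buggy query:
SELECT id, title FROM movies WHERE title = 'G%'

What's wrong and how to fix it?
Bug: Wildcards only work with LIKE; '=' treats '%' as a literal character

Fix: Replace '=' with LIKE so 'G%' is treated as a pattern

Corrected query:
SELECT id, title FROM movies WHERE title LIKE 'G%'

Result:
id | title        
---+--------------
2  | Gladiator    
4  | Groundhog Day
6  | Groundhog Day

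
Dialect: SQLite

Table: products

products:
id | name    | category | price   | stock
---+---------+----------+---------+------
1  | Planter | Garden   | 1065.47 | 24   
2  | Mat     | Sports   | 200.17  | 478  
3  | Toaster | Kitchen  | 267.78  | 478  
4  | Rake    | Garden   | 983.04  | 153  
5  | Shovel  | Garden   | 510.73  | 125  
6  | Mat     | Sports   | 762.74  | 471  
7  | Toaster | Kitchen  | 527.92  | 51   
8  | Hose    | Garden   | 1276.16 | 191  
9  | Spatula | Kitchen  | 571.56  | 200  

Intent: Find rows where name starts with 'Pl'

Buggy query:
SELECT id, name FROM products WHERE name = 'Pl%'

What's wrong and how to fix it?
Bug: '=' compares the literal string including the % character; pattern matching needs LIKE

Fix: Replace '=' with LIKE so 'Pl%' is treated as a pattern

Corrected query:
SELECT id, name FROM products WHERE name LIKE 'Pl%'

Result:
id | name   
---+--------
1  | Planter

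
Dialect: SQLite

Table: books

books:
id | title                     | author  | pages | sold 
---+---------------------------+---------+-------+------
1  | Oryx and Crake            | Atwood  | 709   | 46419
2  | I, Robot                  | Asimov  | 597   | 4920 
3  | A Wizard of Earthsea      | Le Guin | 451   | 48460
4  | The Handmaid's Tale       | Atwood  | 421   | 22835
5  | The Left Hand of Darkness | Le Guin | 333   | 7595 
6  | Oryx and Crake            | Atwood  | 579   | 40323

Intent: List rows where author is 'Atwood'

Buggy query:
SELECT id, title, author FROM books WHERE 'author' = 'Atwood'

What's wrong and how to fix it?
Bug: 'author' in single quotes is a string literal, not the column; the comparison is literal-vs-literal and never true

Fix: Reference the column as author without single quotes

Corrected query:
SELECT id, title, author FROM books WHERE author = 'Atwood'

Result:
id | title               | author
---+---------------------+-------
1  | Oryx and Crake      | Atwood
4  | The Handmaid's Tale | Atwood
6  | Oryx and Crake      | Atwood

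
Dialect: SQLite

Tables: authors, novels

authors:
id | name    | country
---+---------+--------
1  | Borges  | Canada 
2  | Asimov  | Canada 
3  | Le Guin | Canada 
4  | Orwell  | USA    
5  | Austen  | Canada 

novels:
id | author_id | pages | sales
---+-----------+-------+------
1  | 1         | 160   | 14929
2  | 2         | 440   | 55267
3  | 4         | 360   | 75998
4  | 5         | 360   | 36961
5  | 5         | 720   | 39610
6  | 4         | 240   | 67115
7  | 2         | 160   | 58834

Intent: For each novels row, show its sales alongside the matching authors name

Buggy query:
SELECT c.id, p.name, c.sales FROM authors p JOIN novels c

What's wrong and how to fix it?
Bug: Missing join condition: each novels row is matched to all authors rows instead of just its own

Fix: Specify the join condition linking the foreign key to the parent id

Corrected query:
SELECT c.id, p.name, c.sales FROM authors p JOIN novels c ON c.author_id = p.id

Result:
id | name   | sales
---+--------+------
1  | Borges | 14929
2  | Asimov | 55267
3  | Orwell | 75998
4  | Austen | 36961
5  | Austen | 39610
6  | Orwell | 67115
7  | Asimov | 58834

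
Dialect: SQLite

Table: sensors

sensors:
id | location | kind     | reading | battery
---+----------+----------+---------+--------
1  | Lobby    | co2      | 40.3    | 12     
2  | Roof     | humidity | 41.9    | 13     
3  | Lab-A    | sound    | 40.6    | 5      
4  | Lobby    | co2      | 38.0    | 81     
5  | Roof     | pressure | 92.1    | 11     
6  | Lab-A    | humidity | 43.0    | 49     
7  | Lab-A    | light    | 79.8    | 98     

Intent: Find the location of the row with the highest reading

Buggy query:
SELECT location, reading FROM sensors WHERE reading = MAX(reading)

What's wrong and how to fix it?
Bug: WHERE is evaluated per row; an aggregate over the whole table isn't defined there

Fix: Use a subquery: WHERE reading = (SELECT MAX(reading) FROM sensors)

Corrected query:
SELECT location, reading FROM sensors WHERE reading = (SELECT MAX(reading) FROM sensors)

Result:
location | reading
---------+--------
Roof     | 92.1   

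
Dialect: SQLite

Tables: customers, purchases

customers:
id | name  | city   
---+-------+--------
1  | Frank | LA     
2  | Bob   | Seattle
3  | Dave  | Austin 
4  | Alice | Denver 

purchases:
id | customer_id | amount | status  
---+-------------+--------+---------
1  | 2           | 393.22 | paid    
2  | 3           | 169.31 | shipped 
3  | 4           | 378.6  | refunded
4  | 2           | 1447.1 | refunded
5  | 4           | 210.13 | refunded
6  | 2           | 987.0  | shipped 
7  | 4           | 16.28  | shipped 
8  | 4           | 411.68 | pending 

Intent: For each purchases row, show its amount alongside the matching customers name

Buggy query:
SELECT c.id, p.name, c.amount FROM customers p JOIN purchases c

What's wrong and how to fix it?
Bug: JOIN with no ON clause produces a cartesian product; every purchases row pairs with every customers row

Fix: Specify the join condition linking the foreign key to the parent id

Corrected query:
SELECT c.id, p.name, c.amount FROM customers p JOIN purchases c ON c.customer_id = p.id

Result:
id | name  | amount
---+-------+-------
1  | Bob   | 393.22
2  | Dave  | 169.31
3  | Alice | 378.6 
4  | Bob   | 1447.1
5  | Alice | 210.13
6  | Bob   | 987   
7  | Alice | 16.28 
8  | Alice | 411.68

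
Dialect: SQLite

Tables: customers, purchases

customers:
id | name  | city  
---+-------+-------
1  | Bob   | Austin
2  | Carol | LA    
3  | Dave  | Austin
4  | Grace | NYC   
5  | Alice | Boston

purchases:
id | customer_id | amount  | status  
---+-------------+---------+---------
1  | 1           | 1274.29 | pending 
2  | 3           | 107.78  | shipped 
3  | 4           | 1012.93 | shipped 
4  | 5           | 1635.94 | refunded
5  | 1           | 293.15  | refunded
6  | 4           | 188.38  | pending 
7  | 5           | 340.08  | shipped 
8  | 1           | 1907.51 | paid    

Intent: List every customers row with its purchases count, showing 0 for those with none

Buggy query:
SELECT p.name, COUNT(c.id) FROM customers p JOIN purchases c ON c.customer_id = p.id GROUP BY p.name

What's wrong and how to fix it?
Bug: INNER JOIN drops customers rows that have no matching purchases rows

Fix: Use LEFT JOIN so parents without children still appear (COUNT(c.id) gives 0)

Corrected query:
SELECT p.name, COUNT(c.id) FROM customers p LEFT JOIN purchases c ON c.customer_id = p.id GROUP BY p.name

Result:
name  | COUNT(c.id)
------+------------
Alice | 2          
Bob   | 3          
Carol | 0          
Dave  | 1          
Grace | 2          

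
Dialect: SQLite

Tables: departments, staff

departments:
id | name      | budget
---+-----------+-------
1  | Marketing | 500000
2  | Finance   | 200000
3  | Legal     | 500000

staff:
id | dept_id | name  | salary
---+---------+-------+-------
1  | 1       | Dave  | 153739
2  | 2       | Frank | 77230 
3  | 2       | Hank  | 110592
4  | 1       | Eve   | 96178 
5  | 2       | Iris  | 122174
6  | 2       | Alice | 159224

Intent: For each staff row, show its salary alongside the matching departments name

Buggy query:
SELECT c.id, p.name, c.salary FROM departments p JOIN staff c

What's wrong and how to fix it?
Bug: Missing join condition: each staff row is matched to all departments rows instead of just its own

Fix: Specify the join condition linking the foreign key to the parent id

Corrected query:
SELECT c.id, p.name, c.salary FROM departments p JOIN staff c ON c.dept_id = p.id

Result:
id | name      | salary
---+-----------+-------
1  | Marketing | 153739
2  | Finance   | 77230 
3  | Finance   | 110592
4  | Marketing | 96178 
5  | Finance   | 122174
6  | Finance   | 159224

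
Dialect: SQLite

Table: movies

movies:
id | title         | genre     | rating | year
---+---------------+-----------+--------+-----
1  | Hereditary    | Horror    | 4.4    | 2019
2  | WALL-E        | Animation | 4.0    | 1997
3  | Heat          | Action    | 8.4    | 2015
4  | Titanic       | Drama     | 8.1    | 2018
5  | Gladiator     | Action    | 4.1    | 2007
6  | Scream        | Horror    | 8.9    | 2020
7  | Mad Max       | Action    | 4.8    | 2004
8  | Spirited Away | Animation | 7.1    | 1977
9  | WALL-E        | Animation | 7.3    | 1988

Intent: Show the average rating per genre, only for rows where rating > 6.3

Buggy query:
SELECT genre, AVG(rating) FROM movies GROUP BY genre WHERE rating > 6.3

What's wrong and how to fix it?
Bug: WHERE cannot follow GROUP BY

Fix: Place WHERE between FROM and GROUP BY

Corrected query:
SELECT genre, AVG(rating) FROM movies WHERE rating > 6.3 GROUP BY genre

Result:
genre     | AVG(rating)
----------+------------
Action    | 8.4        
Animation | 7.2        
Drama     | 8.1        
Horror    | 8.9        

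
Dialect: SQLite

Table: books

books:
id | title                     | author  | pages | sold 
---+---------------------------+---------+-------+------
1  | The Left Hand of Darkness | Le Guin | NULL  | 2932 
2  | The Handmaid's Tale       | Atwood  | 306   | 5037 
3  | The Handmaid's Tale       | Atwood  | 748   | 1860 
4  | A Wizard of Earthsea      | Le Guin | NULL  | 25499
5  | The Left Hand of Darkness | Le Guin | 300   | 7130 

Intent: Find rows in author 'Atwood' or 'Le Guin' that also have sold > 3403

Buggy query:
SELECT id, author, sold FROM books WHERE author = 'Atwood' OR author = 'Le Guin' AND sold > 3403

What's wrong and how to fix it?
Bug: Without parentheses, AND is evaluated before OR, so the sold filter only applies to the 'Le Guin' branch

Fix: Group the OR with parentheses (or use IN), then AND the threshold

Corrected query:
SELECT id, author, sold FROM books WHERE (author = 'Atwood' OR author = 'Le Guin') AND sold > 3403

Result:
id | author  | sold 
---+---------+------
2  | Atwood  | 5037 
4  | Le Guin | 25499
5  | Le Guin | 7130 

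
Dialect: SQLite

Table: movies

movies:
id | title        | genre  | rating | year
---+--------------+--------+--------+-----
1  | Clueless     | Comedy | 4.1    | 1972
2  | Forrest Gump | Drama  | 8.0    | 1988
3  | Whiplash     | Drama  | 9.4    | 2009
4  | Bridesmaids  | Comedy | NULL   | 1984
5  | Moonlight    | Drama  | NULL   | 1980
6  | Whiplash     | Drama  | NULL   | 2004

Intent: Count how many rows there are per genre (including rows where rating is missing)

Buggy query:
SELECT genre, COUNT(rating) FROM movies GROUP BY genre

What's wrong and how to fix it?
Bug: COUNT(column) counts non-NULL values only; rows with NULL rating aren't counted

Fix: Replace COUNT(rating) with COUNT(*)

Corrected query:
SELECT genre, COUNT(*) FROM movies GROUP BY genre

Result:
genre  | COUNT(*)
-------+---------
Comedy | 2       
Drama  | 4       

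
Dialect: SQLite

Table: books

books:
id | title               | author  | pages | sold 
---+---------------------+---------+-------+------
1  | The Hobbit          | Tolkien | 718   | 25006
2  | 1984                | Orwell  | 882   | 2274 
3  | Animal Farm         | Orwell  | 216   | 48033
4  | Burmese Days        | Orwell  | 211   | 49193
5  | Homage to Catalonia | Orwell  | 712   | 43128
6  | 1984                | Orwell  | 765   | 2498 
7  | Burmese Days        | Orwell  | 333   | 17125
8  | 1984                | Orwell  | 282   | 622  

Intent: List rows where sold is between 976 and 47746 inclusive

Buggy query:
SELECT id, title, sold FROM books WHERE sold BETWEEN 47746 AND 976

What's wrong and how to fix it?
Bug: The bounds are reversed; BETWEEN a AND b requires a <= b to match anything

Fix: Write BETWEEN 976 AND 47746

Corrected query:
SELECT id, title, sold FROM books WHERE sold BETWEEN 976 AND 47746

Result:
id | title               | sold 
---+---------------------+------
1  | The Hobbit          | 25006
2  | 1984                | 2274 
5  | Homage to Catalonia | 43128
6  | 1984                | 2498 
7  | Burmese Days        | 17125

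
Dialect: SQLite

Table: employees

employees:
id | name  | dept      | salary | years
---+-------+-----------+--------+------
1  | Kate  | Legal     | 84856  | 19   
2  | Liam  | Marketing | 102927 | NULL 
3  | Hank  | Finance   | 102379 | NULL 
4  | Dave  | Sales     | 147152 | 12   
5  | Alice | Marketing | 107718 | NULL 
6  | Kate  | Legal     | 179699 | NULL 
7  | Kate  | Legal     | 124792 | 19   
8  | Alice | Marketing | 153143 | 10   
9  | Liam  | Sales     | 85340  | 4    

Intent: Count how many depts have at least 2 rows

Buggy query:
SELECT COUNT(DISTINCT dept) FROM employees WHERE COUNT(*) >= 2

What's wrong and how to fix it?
Bug: WHERE filters individual rows, not groups, so a group-level COUNT is invalid there

Fix: Use a subquery that GROUPs and filters with HAVING, then count its rows

Corrected query:
SELECT COUNT(*) FROM (SELECT dept FROM employees GROUP BY dept HAVING COUNT(*) >= 2)

Result:
COUNT(*)
--------
3       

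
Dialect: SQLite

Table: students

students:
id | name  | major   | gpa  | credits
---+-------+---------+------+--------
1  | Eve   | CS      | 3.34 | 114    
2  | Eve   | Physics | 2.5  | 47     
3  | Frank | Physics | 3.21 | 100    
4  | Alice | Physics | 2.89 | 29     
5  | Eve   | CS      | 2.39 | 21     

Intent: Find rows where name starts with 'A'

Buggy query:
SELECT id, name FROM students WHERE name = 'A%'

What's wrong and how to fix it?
Bug: '=' compares the literal string including the % character; pattern matching needs LIKE

Fix: Use LIKE for wildcard pattern matching

Corrected query:
SELECT id, name FROM students WHERE name LIKE 'A%'

Result:
id | name 
---+------
4  | Alice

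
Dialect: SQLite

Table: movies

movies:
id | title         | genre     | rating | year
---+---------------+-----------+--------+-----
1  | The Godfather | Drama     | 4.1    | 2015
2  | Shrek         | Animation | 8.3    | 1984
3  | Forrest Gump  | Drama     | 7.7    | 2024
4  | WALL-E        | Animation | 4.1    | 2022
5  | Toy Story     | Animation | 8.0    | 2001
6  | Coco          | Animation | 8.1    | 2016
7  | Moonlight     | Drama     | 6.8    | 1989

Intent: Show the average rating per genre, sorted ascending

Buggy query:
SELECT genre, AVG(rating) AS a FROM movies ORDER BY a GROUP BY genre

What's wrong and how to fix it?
Bug: ORDER BY appears before GROUP BY; SQL clause order requires GROUP BY first

Fix: Reorder: SELECT … FROM … GROUP BY … ORDER BY …

Corrected query:
SELECT genre, AVG(rating) AS a FROM movies GROUP BY genre ORDER BY a

Result:
genre     | a    
----------+------
Drama     | 6.2  
Animation | 7.125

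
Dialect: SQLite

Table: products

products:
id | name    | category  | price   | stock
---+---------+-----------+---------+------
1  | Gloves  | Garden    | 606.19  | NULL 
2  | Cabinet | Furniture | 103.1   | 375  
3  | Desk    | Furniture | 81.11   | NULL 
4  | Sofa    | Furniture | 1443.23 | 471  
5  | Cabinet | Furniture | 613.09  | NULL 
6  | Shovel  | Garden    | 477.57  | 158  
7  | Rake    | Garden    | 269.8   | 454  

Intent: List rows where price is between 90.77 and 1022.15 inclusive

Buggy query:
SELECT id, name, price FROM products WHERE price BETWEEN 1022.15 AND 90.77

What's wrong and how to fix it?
Bug: The bounds are reversed; BETWEEN a AND b requires a <= b to match anything

Fix: Write BETWEEN 90.77 AND 1022.15

Corrected query:
SELECT id, name, price FROM products WHERE price BETWEEN 90.77 AND 1022.15

Result:
id | name    | price 
---+---------+-------
1  | Gloves  | 606.19
2  | Cabinet | 103.1 
5  | Cabinet | 613.09
6  | Shovel  | 477.57
7  | Rake    | 269.8 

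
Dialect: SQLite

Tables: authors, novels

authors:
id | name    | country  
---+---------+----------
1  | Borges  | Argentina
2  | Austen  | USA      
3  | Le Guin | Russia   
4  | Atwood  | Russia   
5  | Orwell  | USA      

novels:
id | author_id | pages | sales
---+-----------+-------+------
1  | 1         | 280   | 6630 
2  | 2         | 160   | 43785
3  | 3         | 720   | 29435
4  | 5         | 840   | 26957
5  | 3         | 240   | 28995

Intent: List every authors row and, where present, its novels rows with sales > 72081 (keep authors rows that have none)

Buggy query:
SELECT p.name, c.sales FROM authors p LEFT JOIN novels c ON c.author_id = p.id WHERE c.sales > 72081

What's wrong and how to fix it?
Bug: A WHERE condition on the right-hand table after LEFT JOIN drops unmatched parents

Fix: Move the right-table condition into the ON clause so unmatched parents are kept

Corrected query:
SELECT p.name, c.sales FROM authors p LEFT JOIN novels c ON c.author_id = p.id AND c.sales > 72081

Result:
name    | sales
--------+------
Borges  | NULL 
Austen  | NULL 
Le Guin | NULL 
Atwood  | NULL 
Orwell  | NULL 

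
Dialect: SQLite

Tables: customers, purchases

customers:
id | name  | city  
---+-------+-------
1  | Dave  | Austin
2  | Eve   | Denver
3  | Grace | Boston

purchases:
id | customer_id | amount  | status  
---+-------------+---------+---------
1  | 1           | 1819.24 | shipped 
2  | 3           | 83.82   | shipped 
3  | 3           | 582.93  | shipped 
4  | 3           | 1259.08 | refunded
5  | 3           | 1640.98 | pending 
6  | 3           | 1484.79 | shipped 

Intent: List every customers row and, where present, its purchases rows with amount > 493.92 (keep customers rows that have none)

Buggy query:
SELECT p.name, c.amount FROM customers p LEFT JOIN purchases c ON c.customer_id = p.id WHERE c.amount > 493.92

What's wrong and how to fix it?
Bug: A WHERE condition on the right-hand table after LEFT JOIN drops unmatched parents

Fix: Put 'c.amount > 493.92' in the JOIN's ON clause instead of WHERE

Corrected query:
SELECT p.name, c.amount FROM customers p LEFT JOIN purchases c ON c.customer_id = p.id AND c.amount > 493.92

Result:
name  | amount 
------+--------
Dave  | 1819.24
Eve   | NULL   
Grace | 582.93 
Grace | 1259.08
Grace | 1484.79
Grace | 1640.98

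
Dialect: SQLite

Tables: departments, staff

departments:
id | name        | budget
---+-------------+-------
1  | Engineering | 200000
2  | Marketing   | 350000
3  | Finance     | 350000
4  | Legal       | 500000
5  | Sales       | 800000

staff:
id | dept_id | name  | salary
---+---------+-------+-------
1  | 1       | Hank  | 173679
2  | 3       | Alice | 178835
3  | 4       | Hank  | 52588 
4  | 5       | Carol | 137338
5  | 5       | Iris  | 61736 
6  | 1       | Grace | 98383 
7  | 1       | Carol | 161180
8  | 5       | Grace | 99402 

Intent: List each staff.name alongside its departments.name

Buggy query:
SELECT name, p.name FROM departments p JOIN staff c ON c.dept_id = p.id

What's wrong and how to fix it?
Bug: 'name' exists in both joined tables, so the database can't tell which one is meant

Fix: Prefix ambiguous columns with the table alias

Corrected query:
SELECT c.name, p.name FROM departments p JOIN staff c ON c.dept_id = p.id

Result:
name  | name       
------+------------
Hank  | Engineering
Alice | Finance    
Hank  | Legal      
Carol | Sales      
Iris  | Sales      
Grace | Engineering
Carol | Engineering
Grace | Sales      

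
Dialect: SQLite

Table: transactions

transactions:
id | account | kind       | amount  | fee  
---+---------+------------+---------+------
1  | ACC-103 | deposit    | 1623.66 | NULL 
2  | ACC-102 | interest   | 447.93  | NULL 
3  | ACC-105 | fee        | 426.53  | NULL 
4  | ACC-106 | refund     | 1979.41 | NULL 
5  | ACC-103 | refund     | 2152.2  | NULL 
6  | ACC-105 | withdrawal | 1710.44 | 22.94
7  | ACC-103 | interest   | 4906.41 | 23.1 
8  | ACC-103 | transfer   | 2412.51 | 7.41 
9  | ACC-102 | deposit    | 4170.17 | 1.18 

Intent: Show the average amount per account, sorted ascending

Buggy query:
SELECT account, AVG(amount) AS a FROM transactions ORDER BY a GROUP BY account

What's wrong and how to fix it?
Bug: ORDER BY appears before GROUP BY; SQL clause order requires GROUP BY first

Fix: Move ORDER BY to the end, after GROUP BY

Corrected query:
SELECT account, AVG(amount) AS a FROM transactions GROUP BY account ORDER BY a

Result:
account | a       
--------+---------
ACC-105 | 1068.485
ACC-106 | 1979.41 
ACC-102 | 2309.05 
ACC-103 | 2773.695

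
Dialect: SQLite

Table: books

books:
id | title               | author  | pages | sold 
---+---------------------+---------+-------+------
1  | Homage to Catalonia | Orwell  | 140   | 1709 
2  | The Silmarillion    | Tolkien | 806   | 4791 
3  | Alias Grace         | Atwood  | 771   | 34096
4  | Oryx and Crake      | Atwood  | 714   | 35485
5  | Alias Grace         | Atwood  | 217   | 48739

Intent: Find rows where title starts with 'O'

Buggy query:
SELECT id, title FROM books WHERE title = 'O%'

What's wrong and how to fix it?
Bug: Wildcards only work with LIKE; '=' treats '%' as a literal character

Fix: Use LIKE for wildcard pattern matching

Corrected query:
SELECT id, title FROM books WHERE title LIKE 'O%'

Result:
id | title         
---+---------------
4  | Oryx and Crake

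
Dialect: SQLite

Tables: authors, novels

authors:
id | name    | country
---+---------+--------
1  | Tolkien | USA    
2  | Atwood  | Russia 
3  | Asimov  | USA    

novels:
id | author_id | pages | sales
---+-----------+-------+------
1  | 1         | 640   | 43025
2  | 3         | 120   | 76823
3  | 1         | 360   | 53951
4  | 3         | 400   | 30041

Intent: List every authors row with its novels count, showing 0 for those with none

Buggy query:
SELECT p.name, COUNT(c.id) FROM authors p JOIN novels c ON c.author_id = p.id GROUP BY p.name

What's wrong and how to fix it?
Bug: An inner join excludes parents with zero children

Fix: Use LEFT JOIN so parents without children still appear (COUNT(c.id) gives 0)

Corrected query:
SELECT p.name, COUNT(c.id) FROM authors p LEFT JOIN novels c ON c.author_id = p.id GROUP BY p.name

Result:
name    | COUNT(c.id)
--------+------------
Asimov  | 2          
Atwood  | 0          
Tolkien | 2          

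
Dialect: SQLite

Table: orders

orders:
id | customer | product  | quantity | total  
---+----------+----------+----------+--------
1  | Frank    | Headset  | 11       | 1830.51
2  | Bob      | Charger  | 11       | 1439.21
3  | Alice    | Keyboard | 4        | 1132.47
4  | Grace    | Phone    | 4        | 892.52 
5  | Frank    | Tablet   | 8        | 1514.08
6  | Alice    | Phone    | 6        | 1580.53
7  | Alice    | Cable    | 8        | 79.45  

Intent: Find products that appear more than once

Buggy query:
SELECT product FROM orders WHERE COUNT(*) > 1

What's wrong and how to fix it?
Bug: WHERE can't reference COUNT(*); aggregates are computed after WHERE

Fix: GROUP BY product, then filter groups with HAVING COUNT(*) > 1

Corrected query:
SELECT product FROM orders GROUP BY product HAVING COUNT(*) > 1

Result:
product
-------
Phone  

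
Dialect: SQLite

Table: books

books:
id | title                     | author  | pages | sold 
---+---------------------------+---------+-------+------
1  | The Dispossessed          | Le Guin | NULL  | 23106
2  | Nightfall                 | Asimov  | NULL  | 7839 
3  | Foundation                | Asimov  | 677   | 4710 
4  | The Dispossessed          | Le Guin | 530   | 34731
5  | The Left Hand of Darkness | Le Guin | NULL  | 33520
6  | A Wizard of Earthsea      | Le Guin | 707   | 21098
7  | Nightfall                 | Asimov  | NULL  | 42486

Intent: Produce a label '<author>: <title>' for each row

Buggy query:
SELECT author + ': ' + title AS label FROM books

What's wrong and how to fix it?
Bug: SQLite uses || for string concatenation; + coerces text to numbers (yielding 0)

Fix: Use the || operator for string concatenation

Corrected query:
SELECT author || ': ' || title AS label FROM books

Result:
label                             
----------------------------------
Le Guin: The Dispossessed         
Asimov: Nightfall                 
Asimov: Foundation                
Le Guin: The Dispossessed         
Le Guin: The Left Hand of Darkness
Le Guin: A Wizard of Earthsea     
Asimov: Nightfall                 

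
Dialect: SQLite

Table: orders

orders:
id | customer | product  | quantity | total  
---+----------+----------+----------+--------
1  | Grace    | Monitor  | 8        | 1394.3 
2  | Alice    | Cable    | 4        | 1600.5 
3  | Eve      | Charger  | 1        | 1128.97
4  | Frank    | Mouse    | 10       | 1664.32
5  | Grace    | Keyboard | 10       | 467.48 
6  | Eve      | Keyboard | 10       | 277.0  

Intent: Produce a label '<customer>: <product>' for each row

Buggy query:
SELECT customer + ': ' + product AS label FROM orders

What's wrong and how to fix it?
Bug: SQLite uses || for string concatenation; + coerces text to numbers (yielding 0)

Fix: Use the || operator for string concatenation

Corrected query:
SELECT customer || ': ' || product AS label FROM orders

Result:
label          
---------------
Grace: Monitor 
Alice: Cable   
Eve: Charger   
Frank: Mouse   
Grace: Keyboard
Eve: Keyboard  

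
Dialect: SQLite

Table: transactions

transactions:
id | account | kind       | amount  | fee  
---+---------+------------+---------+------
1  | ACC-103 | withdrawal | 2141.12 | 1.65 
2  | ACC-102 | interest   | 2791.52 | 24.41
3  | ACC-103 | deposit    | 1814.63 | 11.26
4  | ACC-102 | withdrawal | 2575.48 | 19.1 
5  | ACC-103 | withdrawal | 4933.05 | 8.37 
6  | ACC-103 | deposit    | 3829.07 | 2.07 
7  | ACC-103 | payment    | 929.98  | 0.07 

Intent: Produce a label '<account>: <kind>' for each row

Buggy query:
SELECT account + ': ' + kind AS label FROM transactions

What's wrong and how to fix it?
Bug: '+' is numeric addition; on text columns SQLite converts them to 0 instead of concatenating

Fix: Replace + with || to concatenate text

Corrected query:
SELECT account || ': ' || kind AS label FROM transactions

Result:
label              
-------------------
ACC-103: withdrawal
ACC-102: interest  
ACC-103: deposit   
ACC-102: withdrawal
ACC-103: withdrawal
ACC-103: deposit   
ACC-103: payment   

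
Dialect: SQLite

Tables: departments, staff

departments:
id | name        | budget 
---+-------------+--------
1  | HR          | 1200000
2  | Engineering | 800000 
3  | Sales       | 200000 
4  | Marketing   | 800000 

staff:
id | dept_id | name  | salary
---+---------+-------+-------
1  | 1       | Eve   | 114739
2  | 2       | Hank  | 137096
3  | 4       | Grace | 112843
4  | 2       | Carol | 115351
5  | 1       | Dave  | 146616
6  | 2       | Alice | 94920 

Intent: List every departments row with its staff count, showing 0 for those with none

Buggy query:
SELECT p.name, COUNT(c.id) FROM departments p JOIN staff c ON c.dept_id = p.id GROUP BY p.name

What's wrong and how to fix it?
Bug: INNER JOIN drops departments rows that have no matching staff rows

Fix: Switch to LEFT JOIN to retain unmatched parent rows

Corrected query:
SELECT p.name, COUNT(c.id) FROM departments p LEFT JOIN staff c ON c.dept_id = p.id GROUP BY p.name

Result:
name        | COUNT(c.id)
------------+------------
Engineering | 3          
HR          | 2          
Marketing   | 1          
Sales       | 0          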